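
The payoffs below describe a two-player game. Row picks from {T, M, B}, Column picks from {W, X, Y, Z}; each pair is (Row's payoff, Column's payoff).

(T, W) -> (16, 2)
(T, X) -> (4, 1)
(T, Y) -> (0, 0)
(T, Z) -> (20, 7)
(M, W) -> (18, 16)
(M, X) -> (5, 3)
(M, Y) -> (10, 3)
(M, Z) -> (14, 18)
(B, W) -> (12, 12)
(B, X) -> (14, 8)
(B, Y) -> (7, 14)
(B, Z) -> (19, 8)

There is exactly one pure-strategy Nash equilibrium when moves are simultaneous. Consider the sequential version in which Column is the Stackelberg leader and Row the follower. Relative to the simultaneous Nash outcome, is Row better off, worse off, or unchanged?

Work backward from Row's decision.
- W → Row plays M (best of 16, 18, 12); Column gets 16.
- X → Row plays B (best of 4, 5, 14); Column gets 8.
- Y → Row plays M (best of 0, 10, 7); Column gets 3.
- Z → Row plays T (best of 20, 14, 19); Column gets 7.
Column's induced payoffs are 16, 8, 3, 7, so Column commits to W. Subgame-perfect outcome: (M, W) with payoffs (18, 16).
Under simultaneous play:
Row's best replies: W→M; X→B; Y→M; Z→T.
Column's best replies: T→Z; M→Z; B→Y.
Only (T, Z) has each player best-responding; Nash payoffs (20, 7).
Row earns 18 sequentially versus 20 at the Nash outcome: worse off.

worse off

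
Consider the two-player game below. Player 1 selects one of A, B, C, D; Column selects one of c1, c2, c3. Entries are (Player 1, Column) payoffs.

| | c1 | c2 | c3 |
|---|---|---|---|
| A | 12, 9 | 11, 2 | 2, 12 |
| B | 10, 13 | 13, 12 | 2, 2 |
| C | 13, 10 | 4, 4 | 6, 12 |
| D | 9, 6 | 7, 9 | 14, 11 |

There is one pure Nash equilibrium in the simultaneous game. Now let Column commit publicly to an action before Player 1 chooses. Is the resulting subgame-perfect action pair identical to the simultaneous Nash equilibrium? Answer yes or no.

no

Player 1 best-responds to each possible Column move:
- c1 → Player 1 plays C (best of 12, 10, 13, 9); Column gets 10.
- c2 → Player 1 plays B (best of 11, 13, 4, 7); Column gets 12.
- c3 → Player 1 plays D (best of 2, 2, 6, 14); Column gets 11.
Column's induced payoffs are 10, 12, 11, so Column commits to c2. Subgame-perfect outcome: (B, c2) with payoffs (13, 12).
Under simultaneous play:
Player 1's best replies: c1→C; c2→B; c3→D.
Column's best replies: A→c3; B→c1; C→c3; D→c3.
Only (D, c3) has each player best-responding; Nash payoffs (14, 11).
Sequential outcome (B, c2) differs from the Nash profile (D, c3).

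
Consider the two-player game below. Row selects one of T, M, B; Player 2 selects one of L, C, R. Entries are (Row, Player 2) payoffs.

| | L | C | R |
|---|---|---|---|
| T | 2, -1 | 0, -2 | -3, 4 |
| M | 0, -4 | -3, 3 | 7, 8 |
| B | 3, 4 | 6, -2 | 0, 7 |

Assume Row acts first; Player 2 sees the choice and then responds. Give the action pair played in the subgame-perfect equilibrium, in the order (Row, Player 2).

Solve by backward induction (Row leads).
- T → Player 2 plays R (best of -1, -2, 4); Row gets -3.
- M → Player 2 plays R (best of -4, 3, 8); Row gets 7.
- B → Player 2 plays R (best of 4, -2, 7); Row gets 0.
Row's induced payoffs are -3, 7, 0, so Row commits to M. Subgame-perfect outcome: (M, R) with payoffs (7, 8).

(M, R)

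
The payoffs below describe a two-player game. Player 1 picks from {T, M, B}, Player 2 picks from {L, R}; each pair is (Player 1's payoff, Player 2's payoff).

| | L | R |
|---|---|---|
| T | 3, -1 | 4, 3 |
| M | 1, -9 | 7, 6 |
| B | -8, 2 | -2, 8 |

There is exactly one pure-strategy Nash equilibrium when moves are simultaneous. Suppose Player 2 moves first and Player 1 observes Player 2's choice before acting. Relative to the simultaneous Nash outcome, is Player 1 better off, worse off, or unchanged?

unchanged

Player 1 best-responds to each possible Player 2 move:
- L: BR = T, leader payoff -1.
- R: BR = M, leader payoff 6.
Among -1, 6, the best is 6 at R. Subgame-perfect outcome: (M, R) with payoffs (7, 6).
Under simultaneous play:
Player 1's best replies: L→T; R→M.
Player 2's best replies: T→R; M→R; B→R.
The unique mutual best reply is (M, R), giving (7, 6).
Player 1 earns 7 sequentially versus 7 at the Nash outcome: unchanged.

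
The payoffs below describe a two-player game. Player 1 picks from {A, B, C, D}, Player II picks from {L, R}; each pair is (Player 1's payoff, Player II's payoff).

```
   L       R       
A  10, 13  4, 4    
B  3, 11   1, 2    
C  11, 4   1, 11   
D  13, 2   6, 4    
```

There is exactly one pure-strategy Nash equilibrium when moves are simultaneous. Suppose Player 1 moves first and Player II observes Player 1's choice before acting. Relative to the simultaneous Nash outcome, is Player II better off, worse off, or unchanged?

better off

Backward induction with Player 1 moving first.
- A: BR = L, leader payoff 10.
- B: BR = L, leader payoff 3.
- C: BR = R, leader payoff 1.
- D: BR = R, leader payoff 6.
Maximizing over 10, 3, 1, 6, Player 1 chooses A. Subgame-perfect outcome: (A, L) with payoffs (10, 13).
Under simultaneous play:
Player 1's best replies: L→D; R→D.
Player II's best replies: A→L; B→L; C→R; D→R.
The unique mutual best reply is (D, R), giving (6, 4).
Player II earns 13 sequentially versus 4 at the Nash outcome: better off.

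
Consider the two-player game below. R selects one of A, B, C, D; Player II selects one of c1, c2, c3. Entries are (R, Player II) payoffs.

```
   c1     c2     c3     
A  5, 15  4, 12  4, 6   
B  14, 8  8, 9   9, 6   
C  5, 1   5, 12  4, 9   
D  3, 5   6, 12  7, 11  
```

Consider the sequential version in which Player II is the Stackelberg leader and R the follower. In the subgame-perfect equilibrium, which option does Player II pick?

c2

Backward induction with Player II moving first.
- c1: BR = B, leader payoff 8.
- c2: BR = B, leader payoff 9.
- c3: BR = B, leader payoff 6.
Player II's induced payoffs are 8, 9, 6, so Player II commits to c2. Subgame-perfect outcome: (B, c2) with payoffs (8, 9).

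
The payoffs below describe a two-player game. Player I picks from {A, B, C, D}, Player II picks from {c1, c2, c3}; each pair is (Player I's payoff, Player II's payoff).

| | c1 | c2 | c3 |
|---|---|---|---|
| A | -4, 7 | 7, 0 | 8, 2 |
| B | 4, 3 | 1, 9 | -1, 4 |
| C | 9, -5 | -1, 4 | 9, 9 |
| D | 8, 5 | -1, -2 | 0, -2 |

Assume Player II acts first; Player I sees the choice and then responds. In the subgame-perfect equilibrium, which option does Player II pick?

c3

Backward induction with Player II moving first.
- c1: Player I compares -4, 4, 9, 8 and picks C; Player II would get -5.
- c2: Player I compares 7, 1, -1, -1 and picks A; Player II would get 0.
- c3: Player I compares 8, -1, 9, 0 and picks C; Player II would get 9.
Among -5, 0, 9, the best is 9 at c3. Subgame-perfect outcome: (C, c3) with payoffs (9, 9).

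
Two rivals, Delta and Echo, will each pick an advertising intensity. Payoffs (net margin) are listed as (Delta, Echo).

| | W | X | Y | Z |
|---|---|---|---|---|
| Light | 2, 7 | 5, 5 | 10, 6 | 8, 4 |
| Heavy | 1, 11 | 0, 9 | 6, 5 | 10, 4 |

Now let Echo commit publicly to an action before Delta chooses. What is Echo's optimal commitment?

W

Solve by backward induction (Echo leads).
- W: Delta compares 2, 1 and picks Light; Echo would get 7.
- X: Delta compares 5, 0 and picks Light; Echo would get 5.
- Y: Delta compares 10, 6 and picks Light; Echo would get 6.
- Z: Delta compares 8, 10 and picks Heavy; Echo would get 4.
Among 7, 5, 6, 4, the best is 7 at W. Subgame-perfect outcome: (Light, W) with payoffs (2, 7).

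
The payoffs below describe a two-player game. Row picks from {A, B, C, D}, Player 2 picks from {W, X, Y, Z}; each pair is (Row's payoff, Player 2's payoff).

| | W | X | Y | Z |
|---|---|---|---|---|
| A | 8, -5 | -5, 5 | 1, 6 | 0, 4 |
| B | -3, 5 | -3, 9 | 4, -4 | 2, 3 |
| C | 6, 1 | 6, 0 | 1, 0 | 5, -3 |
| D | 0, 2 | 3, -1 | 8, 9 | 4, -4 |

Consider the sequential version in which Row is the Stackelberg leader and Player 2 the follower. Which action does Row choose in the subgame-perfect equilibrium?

Backward induction with Row moving first.
- A: Player 2 compares -5, 5, 6, 4 and picks Y; Row would get 1.
- B: Player 2 compares 5, 9, -4, 3 and picks X; Row would get -3.
- C: Player 2 compares 1, 0, 0, -3 and picks W; Row would get 6.
- D: Player 2 compares 2, -1, 9, -4 and picks Y; Row would get 8.
Row's induced payoffs are 1, -3, 6, 8, so Row commits to D. Subgame-perfect outcome: (D, Y) with payoffs (8, 9).

D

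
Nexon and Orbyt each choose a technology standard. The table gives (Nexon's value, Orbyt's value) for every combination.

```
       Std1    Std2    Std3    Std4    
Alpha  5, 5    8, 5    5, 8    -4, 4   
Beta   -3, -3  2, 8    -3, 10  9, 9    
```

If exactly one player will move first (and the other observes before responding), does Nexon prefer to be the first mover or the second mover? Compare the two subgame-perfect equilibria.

second

If Nexon leads: Orbyt's best replies are Alpha→Std3, Beta→Std3; Nexon's induced payoffs 5, -3; outcome (Alpha, Std3), payoffs (5, 8).
If Orbyt leads: Nexon's best replies are Std1→Alpha, Std2→Alpha, Std3→Alpha, Std4→Beta; Orbyt's induced payoffs 5, 5, 8, 9; outcome (Beta, Std4), payoffs (9, 9).
Nexon gets 5 moving first and 9 moving second, so Nexon prefers to move second.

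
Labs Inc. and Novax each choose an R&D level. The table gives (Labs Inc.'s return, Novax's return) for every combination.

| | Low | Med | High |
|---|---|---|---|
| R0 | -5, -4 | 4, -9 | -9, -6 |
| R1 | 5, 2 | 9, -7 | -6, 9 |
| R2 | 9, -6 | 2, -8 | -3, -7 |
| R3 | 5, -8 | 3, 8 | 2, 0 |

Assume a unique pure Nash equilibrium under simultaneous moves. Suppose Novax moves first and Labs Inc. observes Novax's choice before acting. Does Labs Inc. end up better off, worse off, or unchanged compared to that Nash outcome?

Solve by backward induction (Novax leads).
- Low: Labs Inc. compares -5, 5, 9, 5 and picks R2; Novax would get -6.
- Med: Labs Inc. compares 4, 9, 2, 3 and picks R1; Novax would get -7.
- High: Labs Inc. compares -9, -6, -3, 2 and picks R3; Novax would get 0.
Maximizing over -6, -7, 0, Novax chooses High. Subgame-perfect outcome: (R3, High) with payoffs (2, 0).
For the simultaneous game, intersect best replies.
Labs Inc.'s best replies: Low→R2; Med→R1; High→R3.
Novax's best replies: R0→Low; R1→High; R2→Low; R3→Med.
The unique mutual best reply is (R2, Low), giving (9, -6).
Labs Inc. earns 2 sequentially versus 9 at the Nash outcome: worse off.

worse off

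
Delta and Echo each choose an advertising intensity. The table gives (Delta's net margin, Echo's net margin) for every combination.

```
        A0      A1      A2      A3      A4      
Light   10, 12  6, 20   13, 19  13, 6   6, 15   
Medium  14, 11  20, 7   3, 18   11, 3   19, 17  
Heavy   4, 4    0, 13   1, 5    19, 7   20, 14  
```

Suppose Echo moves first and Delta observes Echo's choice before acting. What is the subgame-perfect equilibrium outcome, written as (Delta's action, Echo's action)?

(Light, A2)

Delta best-responds to each possible Echo move:
- A0: Delta compares 10, 14, 4 and picks Medium; Echo would get 11.
- A1: Delta compares 6, 20, 0 and picks Medium; Echo would get 7.
- A2: Delta compares 13, 3, 1 and picks Light; Echo would get 19.
- A3: Delta compares 13, 11, 19 and picks Heavy; Echo would get 7.
- A4: Delta compares 6, 19, 20 and picks Heavy; Echo would get 14.
Maximizing over 11, 7, 19, 7, 14, Echo chooses A2. Subgame-perfect outcome: (Light, A2) with payoffs (13, 19).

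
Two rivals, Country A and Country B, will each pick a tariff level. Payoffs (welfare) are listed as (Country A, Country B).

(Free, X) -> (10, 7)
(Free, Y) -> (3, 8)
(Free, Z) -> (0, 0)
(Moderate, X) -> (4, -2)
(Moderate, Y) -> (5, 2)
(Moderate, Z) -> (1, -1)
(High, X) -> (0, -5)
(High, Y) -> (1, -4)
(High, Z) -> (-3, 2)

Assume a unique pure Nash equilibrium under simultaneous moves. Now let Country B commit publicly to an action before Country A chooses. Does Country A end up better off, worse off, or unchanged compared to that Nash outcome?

better off

Work backward from Country A's decision.
- X: BR = Free, leader payoff 7.
- Y: BR = Moderate, leader payoff 2.
- Z: BR = Moderate, leader payoff -1.
Country B's induced payoffs are 7, 2, -1, so Country B commits to X. Subgame-perfect outcome: (Free, X) with payoffs (10, 7).
Under simultaneous play:
Country A's best replies: X→Free; Y→Moderate; Z→Moderate.
Country B's best replies: Free→Y; Moderate→Y; High→Z.
The unique mutual best reply is (Moderate, Y), giving (5, 2).
Country A earns 10 sequentially versus 5 at the Nash outcome: better off.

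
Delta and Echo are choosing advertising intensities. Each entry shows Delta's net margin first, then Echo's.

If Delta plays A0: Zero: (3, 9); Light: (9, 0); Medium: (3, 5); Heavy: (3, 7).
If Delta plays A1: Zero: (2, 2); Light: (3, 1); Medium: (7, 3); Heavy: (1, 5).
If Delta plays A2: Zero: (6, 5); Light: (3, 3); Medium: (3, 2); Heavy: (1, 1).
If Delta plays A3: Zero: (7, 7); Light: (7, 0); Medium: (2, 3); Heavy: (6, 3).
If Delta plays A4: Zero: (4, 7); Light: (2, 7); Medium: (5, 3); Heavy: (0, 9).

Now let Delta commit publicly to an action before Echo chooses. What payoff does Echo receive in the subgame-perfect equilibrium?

7

Solve by backward induction (Delta leads).
- A0 → Echo plays Zero (best of 9, 0, 5, 7); Delta gets 3.
- A1 → Echo plays Heavy (best of 2, 1, 3, 5); Delta gets 1.
- A2 → Echo plays Zero (best of 5, 3, 2, 1); Delta gets 6.
- A3 → Echo plays Zero (best of 7, 0, 3, 3); Delta gets 7.
- A4 → Echo plays Heavy (best of 7, 7, 3, 9); Delta gets 0.
Among 3, 1, 6, 7, 0, the best is 7 at A3. Subgame-perfect outcome: (A3, Zero) with payoffs (7, 7).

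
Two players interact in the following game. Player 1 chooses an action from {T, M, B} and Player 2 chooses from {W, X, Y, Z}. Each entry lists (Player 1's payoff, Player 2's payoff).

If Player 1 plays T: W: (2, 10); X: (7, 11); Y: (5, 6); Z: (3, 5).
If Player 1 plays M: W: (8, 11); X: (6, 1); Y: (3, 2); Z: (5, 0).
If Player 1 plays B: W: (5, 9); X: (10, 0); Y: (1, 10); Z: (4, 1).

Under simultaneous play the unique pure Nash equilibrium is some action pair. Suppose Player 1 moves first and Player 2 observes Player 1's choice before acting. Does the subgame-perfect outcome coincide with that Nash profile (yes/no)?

Work backward from Player 2's decision.
- T: Player 2 compares 10, 11, 6, 5 and picks X; Player 1 would get 7.
- M: Player 2 compares 11, 1, 2, 0 and picks W; Player 1 would get 8.
- B: Player 2 compares 9, 0, 10, 1 and picks Y; Player 1 would get 1.
Maximizing over 7, 8, 1, Player 1 chooses M. Subgame-perfect outcome: (M, W) with payoffs (8, 11).
For the simultaneous game, intersect best replies.
Player 1's best replies: W→M; X→B; Y→T; Z→M.
Player 2's best replies: T→X; M→W; B→Y.
The unique mutual best reply is (M, W), giving (8, 11).
Sequential outcome (M, W) coincides with the Nash profile (M, W).

yes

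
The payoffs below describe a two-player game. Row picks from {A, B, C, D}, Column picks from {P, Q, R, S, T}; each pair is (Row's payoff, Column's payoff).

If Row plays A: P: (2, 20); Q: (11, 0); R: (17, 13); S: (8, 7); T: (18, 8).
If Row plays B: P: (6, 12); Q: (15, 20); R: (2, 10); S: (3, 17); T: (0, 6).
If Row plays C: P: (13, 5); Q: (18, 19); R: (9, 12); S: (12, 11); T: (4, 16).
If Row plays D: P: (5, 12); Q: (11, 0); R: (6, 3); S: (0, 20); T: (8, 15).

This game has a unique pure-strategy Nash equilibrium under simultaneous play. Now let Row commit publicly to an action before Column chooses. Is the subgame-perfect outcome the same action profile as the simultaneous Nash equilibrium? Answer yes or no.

yes

Work backward from Column's decision.
- A → Column plays P (best of 20, 0, 13, 7, 8); Row gets 2.
- B → Column plays Q (best of 12, 20, 10, 17, 6); Row gets 15.
- C → Column plays Q (best of 5, 19, 12, 11, 16); Row gets 18.
- D → Column plays S (best of 12, 0, 3, 20, 15); Row gets 0.
Among 2, 15, 18, 0, the best is 18 at C. Subgame-perfect outcome: (C, Q) with payoffs (18, 19).
Now find the simultaneous Nash equilibrium.
Row's best replies: P→C; Q→C; R→A; S→C; T→A.
Column's best replies: A→P; B→Q; C→Q; D→S.
Only (C, Q) has each player best-responding; Nash payoffs (18, 19).
Sequential outcome (C, Q) coincides with the Nash profile (C, Q).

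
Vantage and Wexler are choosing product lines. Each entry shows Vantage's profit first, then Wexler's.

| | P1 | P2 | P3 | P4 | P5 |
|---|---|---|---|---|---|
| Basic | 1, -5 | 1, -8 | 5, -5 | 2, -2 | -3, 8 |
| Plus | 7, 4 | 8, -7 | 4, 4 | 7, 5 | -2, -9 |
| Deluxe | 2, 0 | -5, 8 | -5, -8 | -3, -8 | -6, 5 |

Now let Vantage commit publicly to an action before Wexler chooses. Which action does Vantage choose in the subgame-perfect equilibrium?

Backward induction with Vantage moving first.
- Basic: Wexler compares -5, -8, -5, -2, 8 and picks P5; Vantage would get -3.
- Plus: Wexler compares 4, -7, 4, 5, -9 and picks P4; Vantage would get 7.
- Deluxe: Wexler compares 0, 8, -8, -8, 5 and picks P2; Vantage would get -5.
Maximizing over -3, 7, -5, Vantage chooses Plus. Subgame-perfect outcome: (Plus, P4) with payoffs (7, 5).

Plus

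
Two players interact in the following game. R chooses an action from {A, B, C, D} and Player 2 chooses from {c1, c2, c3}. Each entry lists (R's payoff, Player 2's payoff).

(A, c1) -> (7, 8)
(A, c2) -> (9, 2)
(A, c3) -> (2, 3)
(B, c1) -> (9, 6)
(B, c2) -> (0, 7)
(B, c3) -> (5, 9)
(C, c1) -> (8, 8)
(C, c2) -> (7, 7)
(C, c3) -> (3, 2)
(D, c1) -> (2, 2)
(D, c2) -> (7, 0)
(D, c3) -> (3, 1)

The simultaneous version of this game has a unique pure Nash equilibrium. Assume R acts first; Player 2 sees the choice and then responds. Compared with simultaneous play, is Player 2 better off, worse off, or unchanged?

Player 2 best-responds to each possible R move:
- A: Player 2 compares 8, 2, 3 and picks c1; R would get 7.
- B: Player 2 compares 6, 7, 9 and picks c3; R would get 5.
- C: Player 2 compares 8, 7, 2 and picks c1; R would get 8.
- D: Player 2 compares 2, 0, 1 and picks c1; R would get 2.
Maximizing over 7, 5, 8, 2, R chooses C. Subgame-perfect outcome: (C, c1) with payoffs (8, 8).
For the simultaneous game, intersect best replies.
R's best replies: c1→B; c2→A; c3→B.
Player 2's best replies: A→c1; B→c3; C→c1; D→c1.
The unique mutual best reply is (B, c3), giving (5, 9).
Player 2 earns 8 sequentially versus 9 at the Nash outcome: worse off.

worse off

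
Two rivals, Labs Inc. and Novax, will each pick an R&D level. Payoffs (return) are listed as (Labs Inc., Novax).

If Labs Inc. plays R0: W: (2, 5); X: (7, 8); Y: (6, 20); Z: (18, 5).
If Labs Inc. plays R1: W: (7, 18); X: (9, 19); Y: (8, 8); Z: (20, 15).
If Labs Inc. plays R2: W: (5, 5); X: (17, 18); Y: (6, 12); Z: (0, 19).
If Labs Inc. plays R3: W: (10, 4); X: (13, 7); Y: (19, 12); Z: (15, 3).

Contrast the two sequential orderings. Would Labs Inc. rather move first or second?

If Labs Inc. leads: Novax's best replies are R0→Y, R1→X, R2→Z, R3→Y; Labs Inc.'s induced payoffs 6, 9, 0, 19; outcome (R3, Y), payoffs (19, 12).
If Novax leads: Labs Inc.'s best replies are W→R3, X→R2, Y→R3, Z→R1; Novax's induced payoffs 4, 18, 12, 15; outcome (R2, X), payoffs (17, 18).
Labs Inc. gets 19 moving first and 17 moving second, so Labs Inc. prefers to move first.

first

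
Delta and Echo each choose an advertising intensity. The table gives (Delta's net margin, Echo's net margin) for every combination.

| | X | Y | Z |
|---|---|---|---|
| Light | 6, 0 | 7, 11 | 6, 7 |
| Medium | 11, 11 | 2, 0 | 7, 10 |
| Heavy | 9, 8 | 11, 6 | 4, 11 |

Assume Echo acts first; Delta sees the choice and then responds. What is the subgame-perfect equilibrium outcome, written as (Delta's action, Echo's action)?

(Medium, X)

Solve by backward induction (Echo leads).
- X: BR = Medium, leader payoff 11.
- Y: BR = Heavy, leader payoff 6.
- Z: BR = Medium, leader payoff 10.
Echo's induced payoffs are 11, 6, 10, so Echo commits to X. Subgame-perfect outcome: (Medium, X) with payoffs (11, 11).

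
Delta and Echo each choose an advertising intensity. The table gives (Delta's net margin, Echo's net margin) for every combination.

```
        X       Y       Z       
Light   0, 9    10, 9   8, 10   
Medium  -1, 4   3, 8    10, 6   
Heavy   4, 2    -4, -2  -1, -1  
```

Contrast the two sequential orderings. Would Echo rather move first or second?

If Delta leads: Echo's best replies are Light→Z, Medium→Y, Heavy→X; Delta's induced payoffs 8, 3, 4; outcome (Light, Z), payoffs (8, 10).
If Echo leads: Delta's best replies are X→Heavy, Y→Light, Z→Medium; Echo's induced payoffs 2, 9, 6; outcome (Light, Y), payoffs (10, 9).
Echo gets 9 moving first and 10 moving second, so Echo prefers to move second.

second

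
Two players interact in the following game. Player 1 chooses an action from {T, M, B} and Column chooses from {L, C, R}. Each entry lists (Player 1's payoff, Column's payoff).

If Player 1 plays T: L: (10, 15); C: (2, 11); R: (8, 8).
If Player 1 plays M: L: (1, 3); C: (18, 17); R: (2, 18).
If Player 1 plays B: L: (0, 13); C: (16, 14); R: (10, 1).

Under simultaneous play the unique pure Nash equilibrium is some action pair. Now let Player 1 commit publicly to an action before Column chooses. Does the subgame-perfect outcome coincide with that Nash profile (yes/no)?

Solve by backward induction (Player 1 leads).
- T → Column plays L (best of 15, 11, 8); Player 1 gets 10.
- M → Column plays R (best of 3, 17, 18); Player 1 gets 2.
- B → Column plays C (best of 13, 14, 1); Player 1 gets 16.
Player 1's induced payoffs are 10, 2, 16, so Player 1 commits to B. Subgame-perfect outcome: (B, C) with payoffs (16, 14).
Now find the simultaneous Nash equilibrium.
Player 1's best replies: L→T; C→M; R→B.
Column's best replies: T→L; M→R; B→C.
Only (T, L) has each player best-responding; Nash payoffs (10, 15).
Sequential outcome (B, C) differs from the Nash profile (T, L).

no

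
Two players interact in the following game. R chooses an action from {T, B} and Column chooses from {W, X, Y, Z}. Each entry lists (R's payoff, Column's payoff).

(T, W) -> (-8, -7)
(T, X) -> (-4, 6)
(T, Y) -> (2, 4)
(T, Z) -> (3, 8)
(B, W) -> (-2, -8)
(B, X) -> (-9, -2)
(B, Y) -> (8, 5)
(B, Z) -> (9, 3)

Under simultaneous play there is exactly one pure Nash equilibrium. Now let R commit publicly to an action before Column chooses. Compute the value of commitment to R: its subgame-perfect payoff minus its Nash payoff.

0

Work backward from Column's decision.
- T: BR = Z, leader payoff 3.
- B: BR = Y, leader payoff 8.
Maximizing over 3, 8, R chooses B. Subgame-perfect outcome: (B, Y) with payoffs (8, 5).
Now find the simultaneous Nash equilibrium.
R's best replies: W→B; X→T; Y→B; Z→B.
Column's best replies: T→Z; B→Y.
The unique mutual best reply is (B, Y), giving (8, 5).
R's commitment gain: 8 − 8 = 0.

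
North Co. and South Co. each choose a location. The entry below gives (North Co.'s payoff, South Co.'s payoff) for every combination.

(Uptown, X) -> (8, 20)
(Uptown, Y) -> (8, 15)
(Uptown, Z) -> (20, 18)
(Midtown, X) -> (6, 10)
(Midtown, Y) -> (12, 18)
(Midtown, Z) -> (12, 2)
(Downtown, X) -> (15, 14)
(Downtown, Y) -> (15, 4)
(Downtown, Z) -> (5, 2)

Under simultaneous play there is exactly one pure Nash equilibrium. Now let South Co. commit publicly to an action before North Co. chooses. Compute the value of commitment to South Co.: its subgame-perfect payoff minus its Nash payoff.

North Co. best-responds to each possible South Co. move:
- X: BR = Downtown, leader payoff 14.
- Y: BR = Downtown, leader payoff 4.
- Z: BR = Uptown, leader payoff 18.
Among 14, 4, 18, the best is 18 at Z. Subgame-perfect outcome: (Uptown, Z) with payoffs (20, 18).
Under simultaneous play:
North Co.'s best replies: X→Downtown; Y→Downtown; Z→Uptown.
South Co.'s best replies: Uptown→X; Midtown→Y; Downtown→X.
The unique mutual best reply is (Downtown, X), giving (15, 14).
South Co.'s commitment gain: 18 − 14 = 4.

4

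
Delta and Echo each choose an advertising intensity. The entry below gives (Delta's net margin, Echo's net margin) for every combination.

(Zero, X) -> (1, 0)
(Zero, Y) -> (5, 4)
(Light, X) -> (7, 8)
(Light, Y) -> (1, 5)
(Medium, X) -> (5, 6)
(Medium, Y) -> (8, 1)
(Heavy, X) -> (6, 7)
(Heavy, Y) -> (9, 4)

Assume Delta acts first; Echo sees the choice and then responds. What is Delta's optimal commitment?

Light

Backward induction with Delta moving first.
- Zero: Echo compares 0, 4 and picks Y; Delta would get 5.
- Light: Echo compares 8, 5 and picks X; Delta would get 7.
- Medium: Echo compares 6, 1 and picks X; Delta would get 5.
- Heavy: Echo compares 7, 4 and picks X; Delta would get 6.
Delta's induced payoffs are 5, 7, 5, 6, so Delta commits to Light. Subgame-perfect outcome: (Light, X) with payoffs (7, 8).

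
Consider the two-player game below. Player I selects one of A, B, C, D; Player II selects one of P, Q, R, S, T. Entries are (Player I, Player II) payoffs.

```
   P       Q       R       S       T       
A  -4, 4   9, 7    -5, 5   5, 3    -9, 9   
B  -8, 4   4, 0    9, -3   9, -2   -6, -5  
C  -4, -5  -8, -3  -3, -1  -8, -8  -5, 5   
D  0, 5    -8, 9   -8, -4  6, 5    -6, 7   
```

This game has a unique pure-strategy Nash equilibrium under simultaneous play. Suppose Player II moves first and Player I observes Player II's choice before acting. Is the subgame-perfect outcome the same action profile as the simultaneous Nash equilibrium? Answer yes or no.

Solve by backward induction (Player II leads).
- P → Player I plays D (best of -4, -8, -4, 0); Player II gets 5.
- Q → Player I plays A (best of 9, 4, -8, -8); Player II gets 7.
- R → Player I plays B (best of -5, 9, -3, -8); Player II gets -3.
- S → Player I plays B (best of 5, 9, -8, 6); Player II gets -2.
- T → Player I plays C (best of -9, -6, -5, -6); Player II gets 5.
Maximizing over 5, 7, -3, -2, 5, Player II chooses Q. Subgame-perfect outcome: (A, Q) with payoffs (9, 7).
Now find the simultaneous Nash equilibrium.
Player I's best replies: P→D; Q→A; R→B; S→B; T→C.
Player II's best replies: A→T; B→P; C→T; D→Q.
The unique mutual best reply is (C, T), giving (-5, 5).
Sequential outcome (A, Q) differs from the Nash profile (C, T).

no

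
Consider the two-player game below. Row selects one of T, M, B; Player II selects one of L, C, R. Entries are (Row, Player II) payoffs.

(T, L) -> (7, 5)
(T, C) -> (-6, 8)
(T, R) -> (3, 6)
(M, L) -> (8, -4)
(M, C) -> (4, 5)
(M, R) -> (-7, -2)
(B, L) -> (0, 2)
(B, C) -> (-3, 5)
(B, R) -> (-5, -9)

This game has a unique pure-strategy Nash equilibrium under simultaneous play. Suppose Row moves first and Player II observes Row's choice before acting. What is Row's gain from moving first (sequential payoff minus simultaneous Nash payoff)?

0

Solve by backward induction (Row leads).
- T: BR = C, leader payoff -6.
- M: BR = C, leader payoff 4.
- B: BR = C, leader payoff -3.
Among -6, 4, -3, the best is 4 at M. Subgame-perfect outcome: (M, C) with payoffs (4, 5).
Now find the simultaneous Nash equilibrium.
Row's best replies: L→M; C→M; R→T.
Player II's best replies: T→C; M→C; B→C.
The unique mutual best reply is (M, C), giving (4, 5).
Row's commitment gain: 4 − 4 = 0.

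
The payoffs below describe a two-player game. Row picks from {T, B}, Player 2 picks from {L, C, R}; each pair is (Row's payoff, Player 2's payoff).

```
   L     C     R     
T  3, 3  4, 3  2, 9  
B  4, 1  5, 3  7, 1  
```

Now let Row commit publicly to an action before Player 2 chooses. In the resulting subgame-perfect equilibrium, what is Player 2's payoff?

3

Solve by backward induction (Row leads).
- T: Player 2 compares 3, 3, 9 and picks R; Row would get 2.
- B: Player 2 compares 1, 3, 1 and picks C; Row would get 5.
Maximizing over 2, 5, Row chooses B. Subgame-perfect outcome: (B, C) with payoffs (5, 3).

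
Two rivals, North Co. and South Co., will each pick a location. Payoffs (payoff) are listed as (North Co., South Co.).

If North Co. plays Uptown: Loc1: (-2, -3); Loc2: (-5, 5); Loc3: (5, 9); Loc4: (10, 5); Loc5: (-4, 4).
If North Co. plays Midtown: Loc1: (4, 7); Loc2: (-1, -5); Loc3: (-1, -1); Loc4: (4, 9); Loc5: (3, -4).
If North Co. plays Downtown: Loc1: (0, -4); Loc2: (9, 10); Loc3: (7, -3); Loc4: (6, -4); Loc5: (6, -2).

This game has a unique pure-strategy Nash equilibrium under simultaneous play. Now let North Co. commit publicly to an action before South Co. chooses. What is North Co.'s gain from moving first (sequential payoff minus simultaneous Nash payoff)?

0

Solve by backward induction (North Co. leads).
- Uptown → South Co. plays Loc3 (best of -3, 5, 9, 5, 4); North Co. gets 5.
- Midtown → South Co. plays Loc4 (best of 7, -5, -1, 9, -4); North Co. gets 4.
- Downtown → South Co. plays Loc2 (best of -4, 10, -3, -4, -2); North Co. gets 9.
North Co.'s induced payoffs are 5, 4, 9, so North Co. commits to Downtown. Subgame-perfect outcome: (Downtown, Loc2) with payoffs (9, 10).
Now find the simultaneous Nash equilibrium.
North Co.'s best replies: Loc1→Midtown; Loc2→Downtown; Loc3→Downtown; Loc4→Uptown; Loc5→Downtown.
South Co.'s best replies: Uptown→Loc3; Midtown→Loc4; Downtown→Loc2.
The unique mutual best reply is (Downtown, Loc2), giving (9, 10).
North Co.'s commitment gain: 9 − 9 = 0.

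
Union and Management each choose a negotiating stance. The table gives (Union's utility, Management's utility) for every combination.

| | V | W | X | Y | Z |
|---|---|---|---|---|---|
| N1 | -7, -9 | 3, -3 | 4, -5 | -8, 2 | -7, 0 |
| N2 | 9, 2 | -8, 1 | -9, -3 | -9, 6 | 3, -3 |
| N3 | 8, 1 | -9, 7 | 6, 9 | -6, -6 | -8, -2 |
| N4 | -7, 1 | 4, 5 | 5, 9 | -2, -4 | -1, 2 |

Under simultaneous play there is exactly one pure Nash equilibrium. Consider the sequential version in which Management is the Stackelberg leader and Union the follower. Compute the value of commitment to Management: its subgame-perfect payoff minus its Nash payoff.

Solve by backward induction (Management leads).
- V: BR = N2, leader payoff 2.
- W: BR = N4, leader payoff 5.
- X: BR = N3, leader payoff 9.
- Y: BR = N4, leader payoff -4.
- Z: BR = N2, leader payoff -3.
Among 2, 5, 9, -4, -3, the best is 9 at X. Subgame-perfect outcome: (N3, X) with payoffs (6, 9).
Now find the simultaneous Nash equilibrium.
Union's best replies: V→N2; W→N4; X→N3; Y→N4; Z→N2.
Management's best replies: N1→Y; N2→Y; N3→X; N4→X.
Only (N3, X) has each player best-responding; Nash payoffs (6, 9).
Management's commitment gain: 9 − 9 = 0.

0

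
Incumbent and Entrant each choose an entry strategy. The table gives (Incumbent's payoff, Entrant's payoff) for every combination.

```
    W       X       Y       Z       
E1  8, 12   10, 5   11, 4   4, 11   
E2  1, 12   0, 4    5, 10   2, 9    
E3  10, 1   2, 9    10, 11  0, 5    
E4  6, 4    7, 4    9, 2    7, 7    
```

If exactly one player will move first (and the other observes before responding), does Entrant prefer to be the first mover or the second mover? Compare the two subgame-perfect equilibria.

If Incumbent leads: Entrant's best replies are E1→W, E2→W, E3→Y, E4→Z; Incumbent's induced payoffs 8, 1, 10, 7; outcome (E3, Y), payoffs (10, 11).
If Entrant leads: Incumbent's best replies are W→E3, X→E1, Y→E1, Z→E4; Entrant's induced payoffs 1, 5, 4, 7; outcome (E4, Z), payoffs (7, 7).
Entrant gets 7 moving first and 11 moving second, so Entrant prefers to move second.

second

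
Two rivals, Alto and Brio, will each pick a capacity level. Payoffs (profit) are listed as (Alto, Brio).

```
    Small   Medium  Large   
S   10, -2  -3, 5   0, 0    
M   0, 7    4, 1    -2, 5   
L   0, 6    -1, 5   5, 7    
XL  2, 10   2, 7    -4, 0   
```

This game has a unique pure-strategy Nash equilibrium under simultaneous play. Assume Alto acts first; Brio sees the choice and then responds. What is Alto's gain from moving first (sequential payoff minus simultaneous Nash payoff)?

0

Brio best-responds to each possible Alto move:
- S → Brio plays Medium (best of -2, 5, 0); Alto gets -3.
- M → Brio plays Small (best of 7, 1, 5); Alto gets 0.
- L → Brio plays Large (best of 6, 5, 7); Alto gets 5.
- XL → Brio plays Small (best of 10, 7, 0); Alto gets 2.
Alto's induced payoffs are -3, 0, 5, 2, so Alto commits to L. Subgame-perfect outcome: (L, Large) with payoffs (5, 7).
Now find the simultaneous Nash equilibrium.
Alto's best replies: Small→S; Medium→M; Large→L.
Brio's best replies: S→Medium; M→Small; L→Large; XL→Small.
The unique mutual best reply is (L, Large), giving (5, 7).
Alto's commitment gain: 5 − 5 = 0.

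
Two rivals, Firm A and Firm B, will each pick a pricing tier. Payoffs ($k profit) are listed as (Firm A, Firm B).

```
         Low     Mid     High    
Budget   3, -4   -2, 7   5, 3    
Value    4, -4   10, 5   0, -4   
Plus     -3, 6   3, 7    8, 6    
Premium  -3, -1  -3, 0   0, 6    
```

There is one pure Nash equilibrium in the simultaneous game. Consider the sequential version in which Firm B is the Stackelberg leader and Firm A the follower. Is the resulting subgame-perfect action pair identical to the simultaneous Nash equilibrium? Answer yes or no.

Firm A best-responds to each possible Firm B move:
- Low: BR = Value, leader payoff -4.
- Mid: BR = Value, leader payoff 5.
- High: BR = Plus, leader payoff 6.
Firm B's induced payoffs are -4, 5, 6, so Firm B commits to High. Subgame-perfect outcome: (Plus, High) with payoffs (8, 6).
Now find the simultaneous Nash equilibrium.
Firm A's best replies: Low→Value; Mid→Value; High→Plus.
Firm B's best replies: Budget→Mid; Value→Mid; Plus→Mid; Premium→High.
The unique mutual best reply is (Value, Mid), giving (10, 5).
Sequential outcome (Plus, High) differs from the Nash profile (Value, Mid).

no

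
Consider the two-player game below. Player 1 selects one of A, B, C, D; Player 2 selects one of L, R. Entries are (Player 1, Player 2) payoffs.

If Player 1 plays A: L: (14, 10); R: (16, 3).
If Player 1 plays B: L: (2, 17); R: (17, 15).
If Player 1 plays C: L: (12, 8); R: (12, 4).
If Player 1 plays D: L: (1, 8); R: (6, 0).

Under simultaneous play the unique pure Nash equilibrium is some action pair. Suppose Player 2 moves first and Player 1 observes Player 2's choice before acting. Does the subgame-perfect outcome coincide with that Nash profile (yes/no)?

Player 1 best-responds to each possible Player 2 move:
- L: Player 1 compares 14, 2, 12, 1 and picks A; Player 2 would get 10.
- R: Player 1 compares 16, 17, 12, 6 and picks B; Player 2 would get 15.
Maximizing over 10, 15, Player 2 chooses R. Subgame-perfect outcome: (B, R) with payoffs (17, 15).
Under simultaneous play:
Player 1's best replies: L→A; R→B.
Player 2's best replies: A→L; B→L; C→L; D→L.
Only (A, L) has each player best-responding; Nash payoffs (14, 10).
Sequential outcome (B, R) differs from the Nash profile (A, L).

no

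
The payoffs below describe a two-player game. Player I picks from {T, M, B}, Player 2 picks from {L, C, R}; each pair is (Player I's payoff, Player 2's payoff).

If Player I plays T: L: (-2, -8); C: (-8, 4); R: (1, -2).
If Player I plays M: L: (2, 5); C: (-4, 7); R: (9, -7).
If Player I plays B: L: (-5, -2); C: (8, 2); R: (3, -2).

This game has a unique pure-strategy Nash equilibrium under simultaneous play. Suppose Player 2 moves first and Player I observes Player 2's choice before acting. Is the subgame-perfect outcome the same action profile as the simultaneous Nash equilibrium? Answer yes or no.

Player I best-responds to each possible Player 2 move:
- L → Player I plays M (best of -2, 2, -5); Player 2 gets 5.
- C → Player I plays B (best of -8, -4, 8); Player 2 gets 2.
- R → Player I plays M (best of 1, 9, 3); Player 2 gets -7.
Among 5, 2, -7, the best is 5 at L. Subgame-perfect outcome: (M, L) with payoffs (2, 5).
For the simultaneous game, intersect best replies.
Player I's best replies: L→M; C→B; R→M.
Player 2's best replies: T→C; M→C; B→C.
Only (B, C) has each player best-responding; Nash payoffs (8, 2).
Sequential outcome (M, L) differs from the Nash profile (B, C).

no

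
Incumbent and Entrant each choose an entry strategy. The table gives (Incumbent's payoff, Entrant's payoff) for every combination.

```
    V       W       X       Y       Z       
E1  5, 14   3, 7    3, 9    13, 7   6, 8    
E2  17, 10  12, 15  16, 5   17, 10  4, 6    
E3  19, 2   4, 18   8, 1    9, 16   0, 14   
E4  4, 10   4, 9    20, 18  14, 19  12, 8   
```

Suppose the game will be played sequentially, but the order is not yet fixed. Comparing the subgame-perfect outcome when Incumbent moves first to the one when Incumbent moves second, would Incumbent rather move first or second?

second

If Incumbent leads: Entrant's best replies are E1→V, E2→W, E3→W, E4→Y; Incumbent's induced payoffs 5, 12, 4, 14; outcome (E4, Y), payoffs (14, 19).
If Entrant leads: Incumbent's best replies are V→E3, W→E2, X→E4, Y→E2, Z→E4; Entrant's induced payoffs 2, 15, 18, 10, 8; outcome (E4, X), payoffs (20, 18).
Incumbent gets 14 moving first and 20 moving second, so Incumbent prefers to move second.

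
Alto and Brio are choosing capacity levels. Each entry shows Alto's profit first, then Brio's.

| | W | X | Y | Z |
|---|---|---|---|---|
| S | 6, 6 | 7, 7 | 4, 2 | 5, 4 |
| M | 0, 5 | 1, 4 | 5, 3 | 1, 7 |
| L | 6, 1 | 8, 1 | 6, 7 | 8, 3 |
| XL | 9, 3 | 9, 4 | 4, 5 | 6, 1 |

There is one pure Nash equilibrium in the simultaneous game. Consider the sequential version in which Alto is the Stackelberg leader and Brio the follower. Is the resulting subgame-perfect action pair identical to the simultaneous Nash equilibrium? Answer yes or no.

no

Solve by backward induction (Alto leads).
- S: Brio compares 6, 7, 2, 4 and picks X; Alto would get 7.
- M: Brio compares 5, 4, 3, 7 and picks Z; Alto would get 1.
- L: Brio compares 1, 1, 7, 3 and picks Y; Alto would get 6.
- XL: Brio compares 3, 4, 5, 1 and picks Y; Alto would get 4.
Maximizing over 7, 1, 6, 4, Alto chooses S. Subgame-perfect outcome: (S, X) with payoffs (7, 7).
For the simultaneous game, intersect best replies.
Alto's best replies: W→XL; X→XL; Y→L; Z→L.
Brio's best replies: S→X; M→Z; L→Y; XL→Y.
Only (L, Y) has each player best-responding; Nash payoffs (6, 7).
Sequential outcome (S, X) differs from the Nash profile (L, Y).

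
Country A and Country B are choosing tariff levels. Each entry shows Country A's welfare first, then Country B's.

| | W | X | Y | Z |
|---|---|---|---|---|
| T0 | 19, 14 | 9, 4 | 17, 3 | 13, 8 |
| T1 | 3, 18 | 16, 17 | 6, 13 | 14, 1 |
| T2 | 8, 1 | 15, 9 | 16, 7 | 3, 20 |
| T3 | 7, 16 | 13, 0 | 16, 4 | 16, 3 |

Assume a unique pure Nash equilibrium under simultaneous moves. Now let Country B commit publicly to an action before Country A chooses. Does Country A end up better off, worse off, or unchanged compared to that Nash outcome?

Backward induction with Country B moving first.
- W: BR = T0, leader payoff 14.
- X: BR = T1, leader payoff 17.
- Y: BR = T0, leader payoff 3.
- Z: BR = T3, leader payoff 3.
Among 14, 17, 3, 3, the best is 17 at X. Subgame-perfect outcome: (T1, X) with payoffs (16, 17).
Under simultaneous play:
Country A's best replies: W→T0; X→T1; Y→T0; Z→T3.
Country B's best replies: T0→W; T1→W; T2→Z; T3→W.
Only (T0, W) has each player best-responding; Nash payoffs (19, 14).
Country A earns 16 sequentially versus 19 at the Nash outcome: worse off.

worse off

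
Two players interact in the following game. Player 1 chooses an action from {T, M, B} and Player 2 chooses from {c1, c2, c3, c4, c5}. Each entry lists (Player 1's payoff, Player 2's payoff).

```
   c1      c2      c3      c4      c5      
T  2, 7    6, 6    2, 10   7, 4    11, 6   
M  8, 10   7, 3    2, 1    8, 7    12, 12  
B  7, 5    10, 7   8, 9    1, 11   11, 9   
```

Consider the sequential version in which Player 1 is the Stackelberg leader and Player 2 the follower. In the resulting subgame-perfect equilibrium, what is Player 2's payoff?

Work backward from Player 2's decision.
- T: BR = c3, leader payoff 2.
- M: BR = c5, leader payoff 12.
- B: BR = c4, leader payoff 1.
Among 2, 12, 1, the best is 12 at M. Subgame-perfect outcome: (M, c5) with payoffs (12, 12).

12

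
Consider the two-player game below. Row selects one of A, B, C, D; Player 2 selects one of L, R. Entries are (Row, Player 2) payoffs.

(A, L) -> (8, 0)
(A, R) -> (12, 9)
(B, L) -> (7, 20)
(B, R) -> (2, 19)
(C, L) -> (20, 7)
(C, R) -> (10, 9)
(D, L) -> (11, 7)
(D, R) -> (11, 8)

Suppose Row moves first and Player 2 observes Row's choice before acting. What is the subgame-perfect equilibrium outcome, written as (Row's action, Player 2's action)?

(A, R)

Solve by backward induction (Row leads).
- A → Player 2 plays R (best of 0, 9); Row gets 12.
- B → Player 2 plays L (best of 20, 19); Row gets 7.
- C → Player 2 plays R (best of 7, 9); Row gets 10.
- D → Player 2 plays R (best of 7, 8); Row gets 11.
Among 12, 7, 10, 11, the best is 12 at A. Subgame-perfect outcome: (A, R) with payoffs (12, 9).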